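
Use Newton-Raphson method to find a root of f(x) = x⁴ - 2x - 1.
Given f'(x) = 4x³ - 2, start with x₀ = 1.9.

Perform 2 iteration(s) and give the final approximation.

f(x) = x⁴ - 2x - 1
f'(x) = 4x³ - 2
x₀ = 1.9

Newton-Raphson formula: x_{n+1} = x_n - f(x_n)/f'(x_n)

Iteration 1:
  f(1.900000) = 8.232100
  f'(1.900000) = 25.436000
  x_1 = 1.900000 - 8.232100/25.436000 = 1.576360
Iteration 2:
  f(1.576360) = 2.022066
  f'(1.576360) = 13.668465
  x_2 = 1.576360 - 2.022066/13.668465 = 1.428424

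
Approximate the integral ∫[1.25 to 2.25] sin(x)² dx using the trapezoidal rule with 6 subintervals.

f(x) = sin(x)²
a = 1.25, b = 2.25, n = 6
h = (b - a)/n = 0.166667

Trapezoidal rule: (h/2)[f(x₀) + 2f(x₁) + 2f(x₂) + ... + f(xₙ)]

x_0 = 1.2500, f(x_0) = 0.900572, coefficient = 1
x_1 = 1.4167, f(x_1) = 0.976432, coefficient = 2
x_2 = 1.5833, f(x_2) = 0.999843, coefficient = 2
x_3 = 1.7500, f(x_3) = 0.968228, coefficient = 2
x_4 = 1.9167, f(x_4) = 0.885068, coefficient = 2
x_5 = 2.0833, f(x_5) = 0.759518, coefficient = 2
x_6 = 2.2500, f(x_6) = 0.605398, coefficient = 1

I ≈ (0.166667/2) × 10.684148 = 0.890346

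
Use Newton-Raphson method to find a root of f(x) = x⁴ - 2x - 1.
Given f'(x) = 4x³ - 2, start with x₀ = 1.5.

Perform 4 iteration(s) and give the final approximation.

f(x) = x⁴ - 2x - 1
f'(x) = 4x³ - 2
x₀ = 1.5

Newton-Raphson formula: x_{n+1} = x_n - f(x_n)/f'(x_n)

Iteration 1:
  f(1.500000) = 1.062500
  f'(1.500000) = 11.500000
  x_1 = 1.500000 - 1.062500/11.500000 = 1.407609
Iteration 2:
  f(1.407609) = 0.110579
  f'(1.407609) = 9.155931
  x_2 = 1.407609 - 0.110579/9.155931 = 1.395531
Iteration 3:
  f(1.395531) = 0.001724
  f'(1.395531) = 8.871234
  x_3 = 1.395531 - 0.001724/8.871234 = 1.395337
Iteration 4:
  f(1.395337) = 0.000000
  f'(1.395337) = 8.866692
  x_4 = 1.395337 - 0.000000/8.866692 = 1.395337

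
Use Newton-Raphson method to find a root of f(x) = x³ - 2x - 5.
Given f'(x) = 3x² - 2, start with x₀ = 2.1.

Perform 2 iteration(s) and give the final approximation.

f(x) = x³ - 2x - 5
f'(x) = 3x² - 2
x₀ = 2.1

Newton-Raphson formula: x_{n+1} = x_n - f(x_n)/f'(x_n)

Iteration 1:
  f(2.100000) = 0.061000
  f'(2.100000) = 11.230000
  x_1 = 2.100000 - 0.061000/11.230000 = 2.094568
Iteration 2:
  f(2.094568) = 0.000186
  f'(2.094568) = 11.161647
  x_2 = 2.094568 - 0.000186/11.161647 = 2.094551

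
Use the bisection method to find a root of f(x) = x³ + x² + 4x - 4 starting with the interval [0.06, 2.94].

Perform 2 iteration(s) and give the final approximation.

f(x) = x³ + x² + 4x - 4
Initial interval: [0.06, 2.94]

Iteration 1:
  c_1 = (0.060000 + 2.940000)/2 = 1.500000
  f(c_1) = f(1.500000) = 7.625000
  f(a) × f(c) < 0, new interval: [0.060000, 1.500000]
Iteration 2:
  c_2 = (0.060000 + 1.500000)/2 = 0.780000
  f(c_2) = f(0.780000) = 0.202952
  f(a) × f(c) < 0, new interval: [0.060000, 0.780000]

After 2 iteration(s), the approximation is c_2 = 0.780000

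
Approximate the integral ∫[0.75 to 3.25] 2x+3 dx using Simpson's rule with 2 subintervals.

f(x) = 2x+3
a = 0.75, b = 3.25, n = 2
h = (b - a)/n = 1.250000

Simpson's rule: (h/3)[f(x₀) + 4f(x₁) + 2f(x₂) + ... + f(xₙ)]

x_0 = 0.7500, f(x_0) = 4.500000, coefficient = 1
x_1 = 2.0000, f(x_1) = 7.000000, coefficient = 4
x_2 = 3.2500, f(x_2) = 9.500000, coefficient = 1

I ≈ (1.250000/3) × 42.000000 = 17.500000
Exact value: 17.500000
Error: 0.000000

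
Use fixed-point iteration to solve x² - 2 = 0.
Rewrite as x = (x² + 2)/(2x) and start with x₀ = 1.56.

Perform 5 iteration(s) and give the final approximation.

Equation: x² - 2 = 0
Fixed-point form: x = (x² + 2)/(2x)
x₀ = 1.56

x_1 = g(1.560000) = 1.421026
x_2 = g(1.421026) = 1.414230
x_3 = g(1.414230) = 1.414214
x_4 = g(1.414214) = 1.414214
x_5 = g(1.414214) = 1.414214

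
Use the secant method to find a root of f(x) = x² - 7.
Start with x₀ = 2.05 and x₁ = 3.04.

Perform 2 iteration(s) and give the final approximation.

f(x) = x² - 7
x₀ = 2.05, x₁ = 3.04

Secant formula: x_{n+1} = x_n - f(x_n)(x_n - x_{n-1})/(f(x_n) - f(x_{n-1}))

Iteration 1:
  f(2.050000) = -2.797500
  f(3.040000) = 2.241600
  x_2 = 3.040000 - 2.241600×(3.040000 - 2.050000)/(2.241600 - (-2.797500))
       = 2.599607
Iteration 2:
  f(3.040000) = 2.241600
  f(2.599607) = -0.242043
  x_3 = 2.599607 - (-0.242043)×(2.599607 - 3.040000)/(-0.242043 - 2.241600)
       = 2.642526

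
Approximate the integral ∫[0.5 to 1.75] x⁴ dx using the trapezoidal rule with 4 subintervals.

f(x) = x⁴
a = 0.5, b = 1.75, n = 4
h = (b - a)/n = 0.312500

Trapezoidal rule: (h/2)[f(x₀) + 2f(x₁) + 2f(x₂) + ... + f(xₙ)]

x_0 = 0.5000, f(x_0) = 0.062500, coefficient = 1
x_1 = 0.8125, f(x_1) = 0.435806, coefficient = 2
x_2 = 1.1250, f(x_2) = 1.601807, coefficient = 2
x_3 = 1.4375, f(x_3) = 4.270035, coefficient = 2
x_4 = 1.7500, f(x_4) = 9.378906, coefficient = 1

I ≈ (0.312500/2) × 22.056702 = 3.446360
Exact value: 3.276367
Error: 0.169992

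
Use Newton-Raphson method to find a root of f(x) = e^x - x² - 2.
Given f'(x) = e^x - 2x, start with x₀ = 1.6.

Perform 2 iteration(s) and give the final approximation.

f(x) = e^x - x² - 2
f'(x) = e^x - 2x
x₀ = 1.6

Newton-Raphson formula: x_{n+1} = x_n - f(x_n)/f'(x_n)

Iteration 1:
  f(1.600000) = 0.393032
  f'(1.600000) = 1.753032
  x_1 = 1.600000 - 0.393032/1.753032 = 1.375799
Iteration 2:
  f(1.375799) = 0.065415
  f'(1.375799) = 1.206639
  x_2 = 1.375799 - 0.065415/1.206639 = 1.321586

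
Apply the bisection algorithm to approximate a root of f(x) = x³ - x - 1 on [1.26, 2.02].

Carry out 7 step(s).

f(x) = x³ - x - 1
Initial interval: [1.26, 2.02]

Iteration 1:
  c_1 = (1.260000 + 2.020000)/2 = 1.640000
  f(c_1) = f(1.640000) = 1.770944
  f(a) × f(c) < 0, new interval: [1.260000, 1.640000]
Iteration 2:
  c_2 = (1.260000 + 1.640000)/2 = 1.450000
  f(c_2) = f(1.450000) = 0.598625
  f(a) × f(c) < 0, new interval: [1.260000, 1.450000]
Iteration 3:
  c_3 = (1.260000 + 1.450000)/2 = 1.355000
  f(c_3) = f(1.355000) = 0.132814
  f(a) × f(c) < 0, new interval: [1.260000, 1.355000]
Iteration 4:
  c_4 = (1.260000 + 1.355000)/2 = 1.307500
  f(c_4) = f(1.307500) = -0.072255
  f(a) × f(c) ≥ 0, new interval: [1.307500, 1.355000]
Iteration 5:
  c_5 = (1.307500 + 1.355000)/2 = 1.331250
  f(c_5) = f(1.331250) = 0.028027
  f(a) × f(c) < 0, new interval: [1.307500, 1.331250]
Iteration 6:
  c_6 = (1.307500 + 1.331250)/2 = 1.319375
  f(c_6) = f(1.319375) = -0.022672
  f(a) × f(c) ≥ 0, new interval: [1.319375, 1.331250]
Iteration 7:
  c_7 = (1.319375 + 1.331250)/2 = 1.325312
  f(c_7) = f(1.325312) = 0.002537
  f(a) × f(c) < 0, new interval: [1.319375, 1.325312]

After 7 iteration(s), the approximation is c_7 = 1.325312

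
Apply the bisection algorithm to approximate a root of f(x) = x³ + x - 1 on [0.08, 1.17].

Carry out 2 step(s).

f(x) = x³ + x - 1
Initial interval: [0.08, 1.17]

Iteration 1:
  c_1 = (0.080000 + 1.170000)/2 = 0.625000
  f(c_1) = f(0.625000) = -0.130859
  f(a) × f(c) ≥ 0, new interval: [0.625000, 1.170000]
Iteration 2:
  c_2 = (0.625000 + 1.170000)/2 = 0.897500
  f(c_2) = f(0.897500) = 0.620442
  f(a) × f(c) < 0, new interval: [0.625000, 0.897500]

After 2 iteration(s), the approximation is c_2 = 0.897500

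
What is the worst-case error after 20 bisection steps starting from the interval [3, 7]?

Bisection error bound: |error| ≤ (b-a)/2^n
|error| ≤ (7 - 3)/2^20 = 4/2^20
|error| ≤ 0.0000038147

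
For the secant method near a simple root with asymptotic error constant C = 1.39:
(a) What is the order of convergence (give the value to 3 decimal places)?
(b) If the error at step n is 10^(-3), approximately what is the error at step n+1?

(a) Secant method has superlinear convergence with order φ = (1+√5)/2 ≈ 1.618.
    This means |e_{n+1}| ≈ C|e_n|^1.618.

(b) With |e_n| = 10^(-3) and C = 1.39:
    |e_{n+1}| ≈ 1.39 × (10^(-3))^1.618 = 1.39 × 10^(-4.85)

(a) ≈ 1.618 (golden ratio); (b) |e_{n+1}| ≈ 1.945e-05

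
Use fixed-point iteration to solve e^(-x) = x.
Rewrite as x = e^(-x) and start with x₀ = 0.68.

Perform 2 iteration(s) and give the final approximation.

Equation: e^(-x) = x
Fixed-point form: x = e^(-x)
x₀ = 0.68

x_1 = g(0.680000) = 0.506617
x_2 = g(0.506617) = 0.602531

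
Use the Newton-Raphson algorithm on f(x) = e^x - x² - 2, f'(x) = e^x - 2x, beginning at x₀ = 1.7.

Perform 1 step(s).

f(x) = e^x - x² - 2
f'(x) = e^x - 2x
x₀ = 1.7

Newton-Raphson formula: x_{n+1} = x_n - f(x_n)/f'(x_n)

Iteration 1:
  f(1.700000) = 0.583947
  f'(1.700000) = 2.073947
  x_1 = 1.700000 - 0.583947/2.073947 = 1.418437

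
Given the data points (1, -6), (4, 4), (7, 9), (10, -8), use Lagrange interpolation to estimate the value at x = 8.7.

Lagrange interpolation formula:
P(x) = Σ yᵢ × Lᵢ(x)
where Lᵢ(x) = Π_{j≠i} (x - xⱼ)/(xᵢ - xⱼ)

L_0(8.7) = (8.7 - 4)/(1 - 4) × (8.7 - 7)/(1 - 7) × (8.7 - 10)/(1 - 10) = 0.064117
L_1(8.7) = (8.7 - 1)/(4 - 1) × (8.7 - 7)/(4 - 7) × (8.7 - 10)/(4 - 10) = -0.315130
L_2(8.7) = (8.7 - 1)/(7 - 1) × (8.7 - 4)/(7 - 4) × (8.7 - 10)/(7 - 10) = 0.871241
L_3(8.7) = (8.7 - 1)/(10 - 1) × (8.7 - 4)/(10 - 4) × (8.7 - 7)/(10 - 7) = 0.379772

P(8.7) = (-6)×L_0(8.7) + 4×L_1(8.7) + 9×L_2(8.7) + (-8)×L_3(8.7)
P(8.7) = 3.157772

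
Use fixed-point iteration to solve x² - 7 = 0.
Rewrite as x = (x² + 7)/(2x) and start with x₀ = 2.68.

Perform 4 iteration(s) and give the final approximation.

Equation: x² - 7 = 0
Fixed-point form: x = (x² + 7)/(2x)
x₀ = 2.68

x_1 = g(2.680000) = 2.645970
x_2 = g(2.645970) = 2.645751
x_3 = g(2.645751) = 2.645751
x_4 = g(2.645751) = 2.645751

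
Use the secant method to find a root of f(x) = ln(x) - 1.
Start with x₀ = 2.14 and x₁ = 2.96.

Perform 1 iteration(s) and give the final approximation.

f(x) = ln(x) - 1
x₀ = 2.14, x₁ = 2.96

Secant formula: x_{n+1} = x_n - f(x_n)(x_n - x_{n-1})/(f(x_n) - f(x_{n-1}))

Iteration 1:
  f(2.140000) = -0.239194
  f(2.960000) = 0.085189
  x_2 = 2.960000 - 0.085189×(2.960000 - 2.140000)/(0.085189 - (-0.239194))
       = 2.744652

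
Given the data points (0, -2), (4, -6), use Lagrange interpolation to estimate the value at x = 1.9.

Lagrange interpolation formula:
P(x) = Σ yᵢ × Lᵢ(x)
where Lᵢ(x) = Π_{j≠i} (x - xⱼ)/(xᵢ - xⱼ)

L_0(1.9) = (1.9 - 4)/(0 - 4) = 0.525000
L_1(1.9) = (1.9 - 0)/(4 - 0) = 0.475000

P(1.9) = (-2)×L_0(1.9) + (-6)×L_1(1.9)
P(1.9) = -3.900000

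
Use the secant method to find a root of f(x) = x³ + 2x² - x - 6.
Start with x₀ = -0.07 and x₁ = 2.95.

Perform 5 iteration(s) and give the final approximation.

f(x) = x³ + 2x² - x - 6
x₀ = -0.07, x₁ = 2.95

Secant formula: x_{n+1} = x_n - f(x_n)(x_n - x_{n-1})/(f(x_n) - f(x_{n-1}))

Iteration 1:
  f(-0.070000) = -5.920543
  f(2.950000) = 34.127375
  x_2 = 2.950000 - 34.127375×(2.950000 - (-0.070000))/(34.127375 - (-5.920543))
       = 0.376466
Iteration 2:
  f(2.950000) = 34.127375
  f(0.376466) = -6.039657
  x_3 = 0.376466 - (-6.039657)×(0.376466 - 2.950000)/(-6.039657 - 34.127375)
       = 0.763432
Iteration 3:
  f(0.376466) = -6.039657
  f(0.763432) = -5.152826
  x_4 = 0.763432 - (-5.152826)×(0.763432 - 0.376466)/(-5.152826 - (-6.039657))
       = 3.011849
Iteration 4:
  f(0.763432) = -5.152826
  f(3.011849) = 36.451807
  x_5 = 3.011849 - 36.451807×(3.011849 - 0.763432)/(36.451807 - (-5.152826))
       = 1.041903
Iteration 5:
  f(3.011849) = 36.451807
  f(1.041903) = -3.739727
  x_6 = 1.041903 - (-3.739727)×(1.041903 - 3.011849)/(-3.739727 - 36.451807)
       = 1.225202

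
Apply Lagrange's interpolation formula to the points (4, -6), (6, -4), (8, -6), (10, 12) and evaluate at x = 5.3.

Lagrange interpolation formula:
P(x) = Σ yᵢ × Lᵢ(x)
where Lᵢ(x) = Π_{j≠i} (x - xⱼ)/(xᵢ - xⱼ)

L_0(5.3) = (5.3 - 6)/(4 - 6) × (5.3 - 8)/(4 - 8) × (5.3 - 10)/(4 - 10) = 0.185063
L_1(5.3) = (5.3 - 4)/(6 - 4) × (5.3 - 8)/(6 - 8) × (5.3 - 10)/(6 - 10) = 1.031062
L_2(5.3) = (5.3 - 4)/(8 - 4) × (5.3 - 6)/(8 - 6) × (5.3 - 10)/(8 - 10) = -0.267313
L_3(5.3) = (5.3 - 4)/(10 - 4) × (5.3 - 6)/(10 - 6) × (5.3 - 8)/(10 - 8) = 0.051188

P(5.3) = (-6)×L_0(5.3) + (-4)×L_1(5.3) + (-6)×L_2(5.3) + 12×L_3(5.3)
P(5.3) = -3.016500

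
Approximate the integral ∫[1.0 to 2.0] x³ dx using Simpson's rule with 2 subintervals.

f(x) = x³
a = 1.0, b = 2.0, n = 2
h = (b - a)/n = 0.500000

Simpson's rule: (h/3)[f(x₀) + 4f(x₁) + 2f(x₂) + ... + f(xₙ)]

x_0 = 1.0000, f(x_0) = 1.000000, coefficient = 1
x_1 = 1.5000, f(x_1) = 3.375000, coefficient = 4
x_2 = 2.0000, f(x_2) = 8.000000, coefficient = 1

I ≈ (0.500000/3) × 22.500000 = 3.750000
Exact value: 3.750000
Error: 0.000000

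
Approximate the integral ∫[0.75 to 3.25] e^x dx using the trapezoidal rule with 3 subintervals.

f(x) = e^x
a = 0.75, b = 3.25, n = 3
h = (b - a)/n = 0.833333

Trapezoidal rule: (h/2)[f(x₀) + 2f(x₁) + 2f(x₂) + ... + f(xₙ)]

x_0 = 0.7500, f(x_0) = 2.117000, coefficient = 1
x_1 = 1.5833, f(x_1) = 4.871166, coefficient = 2
x_2 = 2.4167, f(x_2) = 11.208436, coefficient = 2
x_3 = 3.2500, f(x_3) = 25.790340, coefficient = 1

I ≈ (0.833333/2) × 60.066543 = 25.027726
Exact value: 23.673340
Error: 1.354386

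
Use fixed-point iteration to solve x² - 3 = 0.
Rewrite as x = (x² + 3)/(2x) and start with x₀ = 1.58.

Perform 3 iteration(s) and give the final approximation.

Equation: x² - 3 = 0
Fixed-point form: x = (x² + 3)/(2x)
x₀ = 1.58

x_1 = g(1.580000) = 1.739367
x_2 = g(1.739367) = 1.732066
x_3 = g(1.732066) = 1.732051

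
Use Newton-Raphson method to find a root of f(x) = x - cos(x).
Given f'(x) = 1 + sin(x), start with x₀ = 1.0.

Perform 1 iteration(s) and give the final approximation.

f(x) = x - cos(x)
f'(x) = 1 + sin(x)
x₀ = 1.0

Newton-Raphson formula: x_{n+1} = x_n - f(x_n)/f'(x_n)

Iteration 1:
  f(1.000000) = 0.459698
  f'(1.000000) = 1.841471
  x_1 = 1.000000 - 0.459698/1.841471 = 0.750364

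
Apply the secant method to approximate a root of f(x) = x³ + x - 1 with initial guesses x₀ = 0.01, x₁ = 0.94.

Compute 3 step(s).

f(x) = x³ + x - 1
x₀ = 0.01, x₁ = 0.94

Secant formula: x_{n+1} = x_n - f(x_n)(x_n - x_{n-1})/(f(x_n) - f(x_{n-1}))

Iteration 1:
  f(0.010000) = -0.989999
  f(0.940000) = 0.770584
  x_2 = 0.940000 - 0.770584×(0.940000 - 0.010000)/(0.770584 - (-0.989999))
       = 0.532951
Iteration 2:
  f(0.940000) = 0.770584
  f(0.532951) = -0.315671
  x_3 = 0.532951 - (-0.315671)×(0.532951 - 0.940000)/(-0.315671 - 0.770584)
       = 0.651242
Iteration 3:
  f(0.532951) = -0.315671
  f(0.651242) = -0.072557
  x_4 = 0.651242 - (-0.072557)×(0.651242 - 0.532951)/(-0.072557 - (-0.315671))
       = 0.686545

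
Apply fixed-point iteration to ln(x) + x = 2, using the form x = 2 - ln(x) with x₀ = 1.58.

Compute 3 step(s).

Equation: ln(x) + x = 2
Fixed-point form: x = 2 - ln(x)
x₀ = 1.58

x_1 = g(1.580000) = 1.542575
x_2 = g(1.542575) = 1.566547
x_3 = g(1.566547) = 1.551126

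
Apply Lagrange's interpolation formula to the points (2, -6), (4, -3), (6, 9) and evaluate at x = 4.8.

Lagrange interpolation formula:
P(x) = Σ yᵢ × Lᵢ(x)
where Lᵢ(x) = Π_{j≠i} (x - xⱼ)/(xᵢ - xⱼ)

L_0(4.8) = (4.8 - 4)/(2 - 4) × (4.8 - 6)/(2 - 6) = -0.120000
L_1(4.8) = (4.8 - 2)/(4 - 2) × (4.8 - 6)/(4 - 6) = 0.840000
L_2(4.8) = (4.8 - 2)/(6 - 2) × (4.8 - 4)/(6 - 4) = 0.280000

P(4.8) = (-6)×L_0(4.8) + (-3)×L_1(4.8) + 9×L_2(4.8)
P(4.8) = 0.720000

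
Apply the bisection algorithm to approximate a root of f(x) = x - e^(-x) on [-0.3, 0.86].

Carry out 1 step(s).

f(x) = x - e^(-x)
Initial interval: [-0.3, 0.86]

Iteration 1:
  c_1 = (-0.300000 + 0.860000)/2 = 0.280000
  f(c_1) = f(0.280000) = -0.475784
  f(a) × f(c) ≥ 0, new interval: [0.280000, 0.860000]

After 1 iteration(s), the approximation is c_1 = 0.280000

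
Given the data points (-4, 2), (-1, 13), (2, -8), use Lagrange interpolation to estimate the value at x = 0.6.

Lagrange interpolation formula:
P(x) = Σ yᵢ × Lᵢ(x)
where Lᵢ(x) = Π_{j≠i} (x - xⱼ)/(xᵢ - xⱼ)

L_0(0.6) = (0.6 - (-1))/(-4 - (-1)) × (0.6 - 2)/(-4 - 2) = -0.124444
L_1(0.6) = (0.6 - (-4))/(-1 - (-4)) × (0.6 - 2)/(-1 - 2) = 0.715556
L_2(0.6) = (0.6 - (-4))/(2 - (-4)) × (0.6 - (-1))/(2 - (-1)) = 0.408889

P(0.6) = 2×L_0(0.6) + 13×L_1(0.6) + (-8)×L_2(0.6)
P(0.6) = 5.782222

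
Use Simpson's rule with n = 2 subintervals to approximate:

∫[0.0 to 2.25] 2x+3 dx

f(x) = 2x+3
a = 0.0, b = 2.25, n = 2
h = (b - a)/n = 1.125000

Simpson's rule: (h/3)[f(x₀) + 4f(x₁) + 2f(x₂) + ... + f(xₙ)]

x_0 = 0.0000, f(x_0) = 3.000000, coefficient = 1
x_1 = 1.1250, f(x_1) = 5.250000, coefficient = 4
x_2 = 2.2500, f(x_2) = 7.500000, coefficient = 1

I ≈ (1.125000/3) × 31.500000 = 11.812500
Exact value: 11.812500
Error: 0.000000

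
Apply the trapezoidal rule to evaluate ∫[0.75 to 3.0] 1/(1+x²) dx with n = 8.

f(x) = 1/(1+x²)
a = 0.75, b = 3.0, n = 8
h = (b - a)/n = 0.281250

Trapezoidal rule: (h/2)[f(x₀) + 2f(x₁) + 2f(x₂) + ... + f(xₙ)]

x_0 = 0.7500, f(x_0) = 0.640000, coefficient = 1
x_1 = 1.0312, f(x_1) = 0.484619, coefficient = 2
x_2 = 1.3125, f(x_2) = 0.367288, coefficient = 2
x_3 = 1.5938, f(x_3) = 0.282483, coefficient = 2
x_4 = 1.8750, f(x_4) = 0.221453, coefficient = 2
x_5 = 2.1562, f(x_5) = 0.177010, coefficient = 2
x_6 = 2.4375, f(x_6) = 0.144063, coefficient = 2
x_7 = 2.7188, f(x_7) = 0.119167, coefficient = 2
x_8 = 3.0000, f(x_8) = 0.100000, coefficient = 1

I ≈ (0.281250/2) × 4.332165 = 0.609211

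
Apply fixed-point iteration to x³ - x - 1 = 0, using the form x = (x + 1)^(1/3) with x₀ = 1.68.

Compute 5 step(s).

Equation: x³ - x - 1 = 0
Fixed-point form: x = (x + 1)^(1/3)
x₀ = 1.68

x_1 = g(1.680000) = 1.389030
x_2 = g(1.389030) = 1.336823
x_3 = g(1.336823) = 1.327013
x_4 = g(1.327013) = 1.325154
x_5 = g(1.325154) = 1.324801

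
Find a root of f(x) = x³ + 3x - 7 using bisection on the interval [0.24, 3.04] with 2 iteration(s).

f(x) = x³ + 3x - 7
Initial interval: [0.24, 3.04]

Iteration 1:
  c_1 = (0.240000 + 3.040000)/2 = 1.640000
  f(c_1) = f(1.640000) = 2.330944
  f(a) × f(c) < 0, new interval: [0.240000, 1.640000]
Iteration 2:
  c_2 = (0.240000 + 1.640000)/2 = 0.940000
  f(c_2) = f(0.940000) = -3.349416
  f(a) × f(c) ≥ 0, new interval: [0.940000, 1.640000]

After 2 iteration(s), the approximation is c_2 = 0.940000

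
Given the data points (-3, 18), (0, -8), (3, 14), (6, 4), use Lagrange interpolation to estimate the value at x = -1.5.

Lagrange interpolation formula:
P(x) = Σ yᵢ × Lᵢ(x)
where Lᵢ(x) = Π_{j≠i} (x - xⱼ)/(xᵢ - xⱼ)

L_0(-1.5) = (-1.5 - 0)/(-3 - 0) × (-1.5 - 3)/(-3 - 3) × (-1.5 - 6)/(-3 - 6) = 0.312500
L_1(-1.5) = (-1.5 - (-3))/(0 - (-3)) × (-1.5 - 3)/(0 - 3) × (-1.5 - 6)/(0 - 6) = 0.937500
L_2(-1.5) = (-1.5 - (-3))/(3 - (-3)) × (-1.5 - 0)/(3 - 0) × (-1.5 - 6)/(3 - 6) = -0.312500
L_3(-1.5) = (-1.5 - (-3))/(6 - (-3)) × (-1.5 - 0)/(6 - 0) × (-1.5 - 3)/(6 - 3) = 0.062500

P(-1.5) = 18×L_0(-1.5) + (-8)×L_1(-1.5) + 14×L_2(-1.5) + 4×L_3(-1.5)
P(-1.5) = -6.000000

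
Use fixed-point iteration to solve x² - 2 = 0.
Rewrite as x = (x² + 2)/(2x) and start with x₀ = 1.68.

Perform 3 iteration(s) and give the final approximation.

Equation: x² - 2 = 0
Fixed-point form: x = (x² + 2)/(2x)
x₀ = 1.68

x_1 = g(1.680000) = 1.435238
x_2 = g(1.435238) = 1.414368
x_3 = g(1.414368) = 1.414214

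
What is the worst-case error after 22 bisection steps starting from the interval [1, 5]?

Bisection error bound: |error| ≤ (b-a)/2^n
|error| ≤ (5 - 1)/2^22 = 4/2^22
|error| ≤ 0.0000009537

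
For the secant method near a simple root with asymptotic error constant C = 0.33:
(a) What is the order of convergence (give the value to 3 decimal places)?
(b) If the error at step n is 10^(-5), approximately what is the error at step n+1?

(a) Secant method has superlinear convergence with order φ = (1+√5)/2 ≈ 1.618.
    This means |e_{n+1}| ≈ C|e_n|^1.618.

(b) With |e_n| = 10^(-5) and C = 0.33:
    |e_{n+1}| ≈ 0.33 × (10^(-5))^1.618 = 0.33 × 10^(-8.09)

(a) ≈ 1.618 (golden ratio); (b) |e_{n+1}| ≈ 2.681e-09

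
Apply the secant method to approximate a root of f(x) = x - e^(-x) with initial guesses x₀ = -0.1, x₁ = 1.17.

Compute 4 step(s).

f(x) = x - e^(-x)
x₀ = -0.1, x₁ = 1.17

Secant formula: x_{n+1} = x_n - f(x_n)(x_n - x_{n-1})/(f(x_n) - f(x_{n-1}))

Iteration 1:
  f(-0.100000) = -1.205171
  f(1.170000) = 0.859633
  x_2 = 1.170000 - 0.859633×(1.170000 - (-0.100000))/(0.859633 - (-1.205171))
       = 0.641265
Iteration 2:
  f(1.170000) = 0.859633
  f(0.641265) = 0.114639
  x_3 = 0.641265 - 0.114639×(0.641265 - 1.170000)/(0.114639 - 0.859633)
       = 0.559904
Iteration 3:
  f(0.641265) = 0.114639
  f(0.559904) = -0.011361
  x_4 = 0.559904 - (-0.011361)×(0.559904 - 0.641265)/(-0.011361 - 0.114639)
       = 0.567239
Iteration 4:
  f(0.559904) = -0.011361
  f(0.567239) = 0.000151
  x_5 = 0.567239 - 0.000151×(0.567239 - 0.559904)/(0.000151 - (-0.011361))
       = 0.567143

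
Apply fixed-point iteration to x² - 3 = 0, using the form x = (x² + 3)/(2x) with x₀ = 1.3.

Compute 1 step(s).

Equation: x² - 3 = 0
Fixed-point form: x = (x² + 3)/(2x)
x₀ = 1.3

x_1 = g(1.300000) = 1.803846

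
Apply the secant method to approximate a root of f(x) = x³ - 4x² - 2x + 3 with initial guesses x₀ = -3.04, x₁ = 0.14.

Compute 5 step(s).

f(x) = x³ - 4x² - 2x + 3
x₀ = -3.04, x₁ = 0.14

Secant formula: x_{n+1} = x_n - f(x_n)(x_n - x_{n-1})/(f(x_n) - f(x_{n-1}))

Iteration 1:
  f(-3.040000) = -55.980864
  f(0.140000) = 2.644344
  x_2 = 0.140000 - 2.644344×(0.140000 - (-3.040000))/(2.644344 - (-55.980864))
       = -0.003437
Iteration 2:
  f(0.140000) = 2.644344
  f(-0.003437) = 3.006826
  x_3 = -0.003437 - 3.006826×(-0.003437 - 0.140000)/(3.006826 - 2.644344)
       = 1.186386
Iteration 3:
  f(-0.003437) = 3.006826
  f(1.186386) = -3.332964
  x_4 = 1.186386 - (-3.332964)×(1.186386 - (-0.003437))/(-3.332964 - 3.006826)
       = 0.560870
Iteration 4:
  f(1.186386) = -3.332964
  f(0.560870) = 0.796393
  x_5 = 0.560870 - 0.796393×(0.560870 - 1.186386)/(0.796393 - (-3.332964))
       = 0.681508
Iteration 5:
  f(0.560870) = 0.796393
  f(0.681508) = 0.095700
  x_6 = 0.681508 - 0.095700×(0.681508 - 0.560870)/(0.095700 - 0.796393)
       = 0.697985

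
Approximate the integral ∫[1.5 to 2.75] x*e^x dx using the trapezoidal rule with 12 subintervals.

f(x) = x*e^x
a = 1.5, b = 2.75, n = 12
h = (b - a)/n = 0.104167

Trapezoidal rule: (h/2)[f(x₀) + 2f(x₁) + 2f(x₂) + ... + f(xₙ)]

x_0 = 1.5000, f(x_0) = 6.722534, coefficient = 1
x_1 = 1.6042, f(x_1) = 7.978665, coefficient = 2
x_2 = 1.7083, f(x_2) = 9.429580, coefficient = 2
x_3 = 1.8125, f(x_3) = 11.102909, coefficient = 2
x_4 = 1.9167, f(x_4) = 13.029998, coefficient = 2
x_5 = 2.0208, f(x_5) = 15.246398, coefficient = 2
x_6 = 2.1250, f(x_6) = 17.792407, coefficient = 2
x_7 = 2.2292, f(x_7) = 20.713683, coefficient = 2
x_8 = 2.3333, f(x_8) = 24.061937, coefficient = 2
x_9 = 2.4375, f(x_9) = 27.895710, coefficient = 2
x_10 = 2.5417, f(x_10) = 32.281254, coefficient = 2
x_11 = 2.6458, f(x_11) = 37.293513, coefficient = 2
x_12 = 2.7500, f(x_12) = 43.017238, coefficient = 1

I ≈ (0.104167/2) × 483.391880 = 25.176660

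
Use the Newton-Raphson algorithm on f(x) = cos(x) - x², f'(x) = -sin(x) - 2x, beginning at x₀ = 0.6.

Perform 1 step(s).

f(x) = cos(x) - x²
f'(x) = -sin(x) - 2x
x₀ = 0.6

Newton-Raphson formula: x_{n+1} = x_n - f(x_n)/f'(x_n)

Iteration 1:
  f(0.600000) = 0.465336
  f'(0.600000) = -1.764642
  x_1 = 0.600000 - 0.465336/(-1.764642) = 0.863700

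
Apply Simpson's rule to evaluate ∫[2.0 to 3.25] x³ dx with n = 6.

f(x) = x³
a = 2.0, b = 3.25, n = 6
h = (b - a)/n = 0.208333

Simpson's rule: (h/3)[f(x₀) + 4f(x₁) + 2f(x₂) + ... + f(xₙ)]

x_0 = 2.0000, f(x_0) = 8.000000, coefficient = 1
x_1 = 2.2083, f(x_1) = 10.769459, coefficient = 4
x_2 = 2.4167, f(x_2) = 14.114005, coefficient = 2
x_3 = 2.6250, f(x_3) = 18.087891, coefficient = 4
x_4 = 2.8333, f(x_4) = 22.745370, coefficient = 2
x_5 = 3.0417, f(x_5) = 28.140697, coefficient = 4
x_6 = 3.2500, f(x_6) = 34.328125, coefficient = 1

I ≈ (0.208333/3) × 344.039063 = 23.891602
Exact value: 23.891602
Error: 0.000000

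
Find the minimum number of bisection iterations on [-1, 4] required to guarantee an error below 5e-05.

We need (b-a)/2^n ≤ 5e-05
(4 - (-1))/2^n ≤ 5e-05
5/2^n ≤ 5e-05
2^n ≥ 100000
n ≥ log₂(100000) = 16.61
n ≥ 17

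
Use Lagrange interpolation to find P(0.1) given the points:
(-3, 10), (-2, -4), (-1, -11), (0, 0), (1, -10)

Lagrange interpolation formula:
P(x) = Σ yᵢ × Lᵢ(x)
where Lᵢ(x) = Π_{j≠i} (x - xⱼ)/(xᵢ - xⱼ)

L_0(0.1) = (0.1 - (-2))/(-3 - (-2)) × (0.1 - (-1))/(-3 - (-1)) × (0.1 - 0)/(-3 - 0) × (0.1 - 1)/(-3 - 1) = -0.008663
L_1(0.1) = (0.1 - (-3))/(-2 - (-3)) × (0.1 - (-1))/(-2 - (-1)) × (0.1 - 0)/(-2 - 0) × (0.1 - 1)/(-2 - 1) = 0.051150
L_2(0.1) = (0.1 - (-3))/(-1 - (-3)) × (0.1 - (-2))/(-1 - (-2)) × (0.1 - 0)/(-1 - 0) × (0.1 - 1)/(-1 - 1) = -0.146475
L_3(0.1) = (0.1 - (-3))/(0 - (-3)) × (0.1 - (-2))/(0 - (-2)) × (0.1 - (-1))/(0 - (-1)) × (0.1 - 1)/(0 - 1) = 1.074150
L_4(0.1) = (0.1 - (-3))/(1 - (-3)) × (0.1 - (-2))/(1 - (-2)) × (0.1 - (-1))/(1 - (-1)) × (0.1 - 0)/(1 - 0) = 0.029838

P(0.1) = 10×L_0(0.1) + (-4)×L_1(0.1) + (-11)×L_2(0.1) + 0×L_3(0.1) + (-10)×L_4(0.1)
P(0.1) = 1.021625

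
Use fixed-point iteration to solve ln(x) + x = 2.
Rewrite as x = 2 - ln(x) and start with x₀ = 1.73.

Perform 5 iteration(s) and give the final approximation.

Equation: ln(x) + x = 2
Fixed-point form: x = 2 - ln(x)
x₀ = 1.73

x_1 = g(1.730000) = 1.451879
x_2 = g(1.451879) = 1.627142
x_3 = g(1.627142) = 1.513175
x_4 = g(1.513175) = 1.585790
x_5 = g(1.585790) = 1.538917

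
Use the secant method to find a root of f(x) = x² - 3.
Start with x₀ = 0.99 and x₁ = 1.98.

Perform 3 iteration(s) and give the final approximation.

f(x) = x² - 3
x₀ = 0.99, x₁ = 1.98

Secant formula: x_{n+1} = x_n - f(x_n)(x_n - x_{n-1})/(f(x_n) - f(x_{n-1}))

Iteration 1:
  f(0.990000) = -2.019900
  f(1.980000) = 0.920400
  x_2 = 1.980000 - 0.920400×(1.980000 - 0.990000)/(0.920400 - (-2.019900))
       = 1.670101
Iteration 2:
  f(1.980000) = 0.920400
  f(1.670101) = -0.210763
  x_3 = 1.670101 - (-0.210763)×(1.670101 - 1.980000)/(-0.210763 - 0.920400)
       = 1.727843
Iteration 3:
  f(1.670101) = -0.210763
  f(1.727843) = -0.014560
  x_4 = 1.727843 - (-0.014560)×(1.727843 - 1.670101)/(-0.014560 - (-0.210763))
       = 1.732128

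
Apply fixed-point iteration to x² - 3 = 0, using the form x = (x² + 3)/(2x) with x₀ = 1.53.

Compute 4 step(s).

Equation: x² - 3 = 0
Fixed-point form: x = (x² + 3)/(2x)
x₀ = 1.53

x_1 = g(1.530000) = 1.745392
x_2 = g(1.745392) = 1.732102
x_3 = g(1.732102) = 1.732051
x_4 = g(1.732051) = 1.732051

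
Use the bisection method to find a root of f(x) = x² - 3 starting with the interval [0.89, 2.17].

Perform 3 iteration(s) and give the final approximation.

f(x) = x² - 3
Initial interval: [0.89, 2.17]

Iteration 1:
  c_1 = (0.890000 + 2.170000)/2 = 1.530000
  f(c_1) = f(1.530000) = -0.659100
  f(a) × f(c) ≥ 0, new interval: [1.530000, 2.170000]
Iteration 2:
  c_2 = (1.530000 + 2.170000)/2 = 1.850000
  f(c_2) = f(1.850000) = 0.422500
  f(a) × f(c) < 0, new interval: [1.530000, 1.850000]
Iteration 3:
  c_3 = (1.530000 + 1.850000)/2 = 1.690000
  f(c_3) = f(1.690000) = -0.143900
  f(a) × f(c) ≥ 0, new interval: [1.690000, 1.850000]

After 3 iteration(s), the approximation is c_3 = 1.690000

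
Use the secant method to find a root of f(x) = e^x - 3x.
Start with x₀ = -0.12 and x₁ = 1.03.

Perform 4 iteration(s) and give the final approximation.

f(x) = e^x - 3x
x₀ = -0.12, x₁ = 1.03

Secant formula: x_{n+1} = x_n - f(x_n)(x_n - x_{n-1})/(f(x_n) - f(x_{n-1}))

Iteration 1:
  f(-0.120000) = 1.246920
  f(1.030000) = -0.288934
  x_2 = 1.030000 - (-0.288934)×(1.030000 - (-0.120000))/(-0.288934 - 1.246920)
       = 0.813655
Iteration 2:
  f(1.030000) = -0.288934
  f(0.813655) = -0.184826
  x_3 = 0.813655 - (-0.184826)×(0.813655 - 1.030000)/(-0.184826 - (-0.288934))
       = 0.429572
Iteration 3:
  f(0.813655) = -0.184826
  f(0.429572) = 0.247883
  x_4 = 0.429572 - 0.247883×(0.429572 - 0.813655)/(0.247883 - (-0.184826))
       = 0.649599
Iteration 4:
  f(0.429572) = 0.247883
  f(0.649599) = -0.034024
  x_5 = 0.649599 - (-0.034024)×(0.649599 - 0.429572)/(-0.034024 - 0.247883)
       = 0.623043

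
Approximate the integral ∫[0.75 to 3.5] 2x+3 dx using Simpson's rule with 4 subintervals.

f(x) = 2x+3
a = 0.75, b = 3.5, n = 4
h = (b - a)/n = 0.687500

Simpson's rule: (h/3)[f(x₀) + 4f(x₁) + 2f(x₂) + ... + f(xₙ)]

x_0 = 0.7500, f(x_0) = 4.500000, coefficient = 1
x_1 = 1.4375, f(x_1) = 5.875000, coefficient = 4
x_2 = 2.1250, f(x_2) = 7.250000, coefficient = 2
x_3 = 2.8125, f(x_3) = 8.625000, coefficient = 4
x_4 = 3.5000, f(x_4) = 10.000000, coefficient = 1

I ≈ (0.687500/3) × 87.000000 = 19.937500
Exact value: 19.937500
Error: 0.000000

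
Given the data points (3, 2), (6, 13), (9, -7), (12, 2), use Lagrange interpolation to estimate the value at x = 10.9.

Lagrange interpolation formula:
P(x) = Σ yᵢ × Lᵢ(x)
where Lᵢ(x) = Π_{j≠i} (x - xⱼ)/(xᵢ - xⱼ)

L_0(10.9) = (10.9 - 6)/(3 - 6) × (10.9 - 9)/(3 - 9) × (10.9 - 12)/(3 - 12) = 0.063216
L_1(10.9) = (10.9 - 3)/(6 - 3) × (10.9 - 9)/(6 - 9) × (10.9 - 12)/(6 - 12) = -0.305759
L_2(10.9) = (10.9 - 3)/(9 - 3) × (10.9 - 6)/(9 - 6) × (10.9 - 12)/(9 - 12) = 0.788537
L_3(10.9) = (10.9 - 3)/(12 - 3) × (10.9 - 6)/(12 - 6) × (10.9 - 9)/(12 - 9) = 0.454006

P(10.9) = 2×L_0(10.9) + 13×L_1(10.9) + (-7)×L_2(10.9) + 2×L_3(10.9)
P(10.9) = -8.460185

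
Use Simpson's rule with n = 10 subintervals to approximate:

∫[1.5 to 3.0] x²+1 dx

f(x) = x²+1
a = 1.5, b = 3.0, n = 10
h = (b - a)/n = 0.150000

Simpson's rule: (h/3)[f(x₀) + 4f(x₁) + 2f(x₂) + ... + f(xₙ)]

x_0 = 1.5000, f(x_0) = 3.250000, coefficient = 1
x_1 = 1.6500, f(x_1) = 3.722500, coefficient = 4
x_2 = 1.8000, f(x_2) = 4.240000, coefficient = 2
x_3 = 1.9500, f(x_3) = 4.802500, coefficient = 4
x_4 = 2.1000, f(x_4) = 5.410000, coefficient = 2
x_5 = 2.2500, f(x_5) = 6.062500, coefficient = 4
x_6 = 2.4000, f(x_6) = 6.760000, coefficient = 2
x_7 = 2.5500, f(x_7) = 7.502500, coefficient = 4
x_8 = 2.7000, f(x_8) = 8.290000, coefficient = 2
x_9 = 2.8500, f(x_9) = 9.122500, coefficient = 4
x_10 = 3.0000, f(x_10) = 10.000000, coefficient = 1

I ≈ (0.150000/3) × 187.500000 = 9.375000
Exact value: 9.375000
Error: 0.000000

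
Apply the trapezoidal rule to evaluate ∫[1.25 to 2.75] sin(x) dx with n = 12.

f(x) = sin(x)
a = 1.25, b = 2.75, n = 12
h = (b - a)/n = 0.125000

Trapezoidal rule: (h/2)[f(x₀) + 2f(x₁) + 2f(x₂) + ... + f(xₙ)]

x_0 = 1.2500, f(x_0) = 0.948985, coefficient = 1
x_1 = 1.3750, f(x_1) = 0.980893, coefficient = 2
x_2 = 1.5000, f(x_2) = 0.997495, coefficient = 2
x_3 = 1.6250, f(x_3) = 0.998531, coefficient = 2
x_4 = 1.7500, f(x_4) = 0.983986, coefficient = 2
x_5 = 1.8750, f(x_5) = 0.954086, coefficient = 2
x_6 = 2.0000, f(x_6) = 0.909297, coefficient = 2
x_7 = 2.1250, f(x_7) = 0.850320, coefficient = 2
x_8 = 2.2500, f(x_8) = 0.778073, coefficient = 2
x_9 = 2.3750, f(x_9) = 0.693685, coefficient = 2
x_10 = 2.5000, f(x_10) = 0.598472, coefficient = 2
x_11 = 2.6250, f(x_11) = 0.493920, coefficient = 2
x_12 = 2.7500, f(x_12) = 0.381661, coefficient = 1

I ≈ (0.125000/2) × 19.808164 = 1.238010
Exact value: 1.239625
Error: 0.001615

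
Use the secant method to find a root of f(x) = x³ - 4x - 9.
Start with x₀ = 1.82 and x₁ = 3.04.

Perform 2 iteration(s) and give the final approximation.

f(x) = x³ - 4x - 9
x₀ = 1.82, x₁ = 3.04

Secant formula: x_{n+1} = x_n - f(x_n)(x_n - x_{n-1})/(f(x_n) - f(x_{n-1}))

Iteration 1:
  f(1.820000) = -10.251432
  f(3.040000) = 6.934464
  x_2 = 3.040000 - 6.934464×(3.040000 - 1.820000)/(6.934464 - (-10.251432))
       = 2.547733
Iteration 2:
  f(3.040000) = 6.934464
  f(2.547733) = -2.653738
  x_3 = 2.547733 - (-2.653738)×(2.547733 - 3.040000)/(-2.653738 - 6.934464)
       = 2.683978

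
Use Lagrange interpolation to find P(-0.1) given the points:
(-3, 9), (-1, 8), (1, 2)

Lagrange interpolation formula:
P(x) = Σ yᵢ × Lᵢ(x)
where Lᵢ(x) = Π_{j≠i} (x - xⱼ)/(xᵢ - xⱼ)

L_0(-0.1) = (-0.1 - (-1))/(-3 - (-1)) × (-0.1 - 1)/(-3 - 1) = -0.123750
L_1(-0.1) = (-0.1 - (-3))/(-1 - (-3)) × (-0.1 - 1)/(-1 - 1) = 0.797500
L_2(-0.1) = (-0.1 - (-3))/(1 - (-3)) × (-0.1 - (-1))/(1 - (-1)) = 0.326250

P(-0.1) = 9×L_0(-0.1) + 8×L_1(-0.1) + 2×L_2(-0.1)
P(-0.1) = 5.918750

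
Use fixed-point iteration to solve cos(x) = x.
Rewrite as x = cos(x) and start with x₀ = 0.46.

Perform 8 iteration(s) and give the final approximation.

Equation: cos(x) = x
Fixed-point form: x = cos(x)
x₀ = 0.46

x_1 = g(0.460000) = 0.896052
x_2 = g(0.896052) = 0.624697
x_3 = g(0.624697) = 0.811140
x_4 = g(0.811140) = 0.688672
x_5 = g(0.688672) = 0.772091
x_6 = g(0.772091) = 0.716454
x_7 = g(0.716454) = 0.754139
x_8 = g(0.754139) = 0.728861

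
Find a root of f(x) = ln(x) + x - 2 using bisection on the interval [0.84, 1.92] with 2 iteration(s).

f(x) = ln(x) + x - 2
Initial interval: [0.84, 1.92]

Iteration 1:
  c_1 = (0.840000 + 1.920000)/2 = 1.380000
  f(c_1) = f(1.380000) = -0.297917
  f(a) × f(c) ≥ 0, new interval: [1.380000, 1.920000]
Iteration 2:
  c_2 = (1.380000 + 1.920000)/2 = 1.650000
  f(c_2) = f(1.650000) = 0.150775
  f(a) × f(c) < 0, new interval: [1.380000, 1.650000]

After 2 iteration(s), the approximation is c_2 = 1.650000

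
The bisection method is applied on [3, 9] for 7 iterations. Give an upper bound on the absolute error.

Bisection error bound: |error| ≤ (b-a)/2^n
|error| ≤ (9 - 3)/2^7 = 6/2^7
|error| ≤ 0.0468750000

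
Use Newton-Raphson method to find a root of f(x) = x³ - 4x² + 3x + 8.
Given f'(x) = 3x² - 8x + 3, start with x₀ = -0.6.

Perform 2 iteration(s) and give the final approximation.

f(x) = x³ - 4x² + 3x + 8
f'(x) = 3x² - 8x + 3
x₀ = -0.6

Newton-Raphson formula: x_{n+1} = x_n - f(x_n)/f'(x_n)

Iteration 1:
  f(-0.600000) = 4.544000
  f'(-0.600000) = 8.880000
  x_1 = -0.600000 - 4.544000/8.880000 = -1.111712
Iteration 2:
  f(-1.111712) = -1.652715
  f'(-1.111712) = 15.601402
  x_2 = -1.111712 - (-1.652715)/15.601402 = -1.005778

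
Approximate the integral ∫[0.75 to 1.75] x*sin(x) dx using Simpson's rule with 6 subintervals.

f(x) = x*sin(x)
a = 0.75, b = 1.75, n = 6
h = (b - a)/n = 0.166667

Simpson's rule: (h/3)[f(x₀) + 4f(x₁) + 2f(x₂) + ... + f(xₙ)]

x_0 = 0.7500, f(x_0) = 0.511229, coefficient = 1
x_1 = 0.9167, f(x_1) = 0.727446, coefficient = 4
x_2 = 1.0833, f(x_2) = 0.957151, coefficient = 2
x_3 = 1.2500, f(x_3) = 1.186231, coefficient = 4
x_4 = 1.4167, f(x_4) = 1.399873, coefficient = 2
x_5 = 1.5833, f(x_5) = 1.583209, coefficient = 4
x_6 = 1.7500, f(x_6) = 1.721975, coefficient = 1

I ≈ (0.166667/3) × 20.934796 = 1.163044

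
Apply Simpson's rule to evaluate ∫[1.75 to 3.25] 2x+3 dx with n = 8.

f(x) = 2x+3
a = 1.75, b = 3.25, n = 8
h = (b - a)/n = 0.187500

Simpson's rule: (h/3)[f(x₀) + 4f(x₁) + 2f(x₂) + ... + f(xₙ)]

x_0 = 1.7500, f(x_0) = 6.500000, coefficient = 1
x_1 = 1.9375, f(x_1) = 6.875000, coefficient = 4
x_2 = 2.1250, f(x_2) = 7.250000, coefficient = 2
x_3 = 2.3125, f(x_3) = 7.625000, coefficient = 4
x_4 = 2.5000, f(x_4) = 8.000000, coefficient = 2
x_5 = 2.6875, f(x_5) = 8.375000, coefficient = 4
x_6 = 2.8750, f(x_6) = 8.750000, coefficient = 2
x_7 = 3.0625, f(x_7) = 9.125000, coefficient = 4
x_8 = 3.2500, f(x_8) = 9.500000, coefficient = 1

I ≈ (0.187500/3) × 192.000000 = 12.000000
Exact value: 12.000000
Error: 0.000000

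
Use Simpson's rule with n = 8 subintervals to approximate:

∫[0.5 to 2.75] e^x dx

f(x) = e^x
a = 0.5, b = 2.75, n = 8
h = (b - a)/n = 0.281250

Simpson's rule: (h/3)[f(x₀) + 4f(x₁) + 2f(x₂) + ... + f(xₙ)]

x_0 = 0.5000, f(x_0) = 1.648721, coefficient = 1
x_1 = 0.7812, f(x_1) = 2.184201, coefficient = 4
x_2 = 1.0625, f(x_2) = 2.893596, coefficient = 2
x_3 = 1.3438, f(x_3) = 3.833392, coefficient = 4
x_4 = 1.6250, f(x_4) = 5.078419, coefficient = 2
x_5 = 1.9062, f(x_5) = 6.727812, coefficient = 4
x_6 = 2.1875, f(x_6) = 8.912903, coefficient = 2
x_7 = 2.4688, f(x_7) = 11.807678, coefficient = 4
x_8 = 2.7500, f(x_8) = 15.642632, coefficient = 1

I ≈ (0.281250/3) × 149.273520 = 13.994393
Exact value: 13.993911
Error: 0.000482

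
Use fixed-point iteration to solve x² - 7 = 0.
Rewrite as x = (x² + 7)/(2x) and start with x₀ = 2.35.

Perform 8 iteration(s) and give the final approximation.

Equation: x² - 7 = 0
Fixed-point form: x = (x² + 7)/(2x)
x₀ = 2.35

x_1 = g(2.350000) = 2.664362
x_2 = g(2.664362) = 2.645816
x_3 = g(2.645816) = 2.645751
x_4 = g(2.645751) = 2.645751
x_5 = g(2.645751) = 2.645751
x_6 = g(2.645751) = 2.645751
x_7 = g(2.645751) = 2.645751
x_8 = g(2.645751) = 2.645751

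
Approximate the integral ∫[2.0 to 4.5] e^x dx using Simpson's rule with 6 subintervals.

f(x) = e^x
a = 2.0, b = 4.5, n = 6
h = (b - a)/n = 0.416667

Simpson's rule: (h/3)[f(x₀) + 4f(x₁) + 2f(x₂) + ... + f(xₙ)]

x_0 = 2.0000, f(x_0) = 7.389056, coefficient = 1
x_1 = 2.4167, f(x_1) = 11.208436, coefficient = 4
x_2 = 2.8333, f(x_2) = 17.002040, coefficient = 2
x_3 = 3.2500, f(x_3) = 25.790340, coefficient = 4
x_4 = 3.6667, f(x_4) = 39.121284, coefficient = 2
x_5 = 4.0833, f(x_5) = 59.342950, coefficient = 4
x_6 = 4.5000, f(x_6) = 90.017131, coefficient = 1

I ≈ (0.416667/3) × 595.019739 = 82.641630
Exact value: 82.628075
Error: 0.013555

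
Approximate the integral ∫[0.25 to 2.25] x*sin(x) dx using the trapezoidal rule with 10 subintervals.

f(x) = x*sin(x)
a = 0.25, b = 2.25, n = 10
h = (b - a)/n = 0.200000

Trapezoidal rule: (h/2)[f(x₀) + 2f(x₁) + 2f(x₂) + ... + f(xₙ)]

x_0 = 0.2500, f(x_0) = 0.061851, coefficient = 1
x_1 = 0.4500, f(x_1) = 0.195734, coefficient = 2
x_2 = 0.6500, f(x_2) = 0.393371, coefficient = 2
x_3 = 0.8500, f(x_3) = 0.638588, coefficient = 2
x_4 = 1.0500, f(x_4) = 0.910794, coefficient = 2
x_5 = 1.2500, f(x_5) = 1.186231, coefficient = 2
x_6 = 1.4500, f(x_6) = 1.439434, coefficient = 2
x_7 = 1.6500, f(x_7) = 1.644827, coefficient = 2
x_8 = 1.8500, f(x_8) = 1.778359, coefficient = 2
x_9 = 2.0500, f(x_9) = 1.819093, coefficient = 2
x_10 = 2.2500, f(x_10) = 1.750665, coefficient = 1

I ≈ (0.200000/2) × 21.825380 = 2.182538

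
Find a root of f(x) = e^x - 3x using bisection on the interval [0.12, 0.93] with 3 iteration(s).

f(x) = e^x - 3x
Initial interval: [0.12, 0.93]

Iteration 1:
  c_1 = (0.120000 + 0.930000)/2 = 0.525000
  f(c_1) = f(0.525000) = 0.115459
  f(a) × f(c) ≥ 0, new interval: [0.525000, 0.930000]
Iteration 2:
  c_2 = (0.525000 + 0.930000)/2 = 0.727500
  f(c_2) = f(0.727500) = -0.112601
  f(a) × f(c) < 0, new interval: [0.525000, 0.727500]
Iteration 3:
  c_3 = (0.525000 + 0.727500)/2 = 0.626250
  f(c_3) = f(0.626250) = -0.008167
  f(a) × f(c) < 0, new interval: [0.525000, 0.626250]

After 3 iteration(s), the approximation is c_3 = 0.626250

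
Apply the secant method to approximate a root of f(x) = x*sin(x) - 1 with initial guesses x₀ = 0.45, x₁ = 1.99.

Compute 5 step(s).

f(x) = x*sin(x) - 1
x₀ = 0.45, x₁ = 1.99

Secant formula: x_{n+1} = x_n - f(x_n)(x_n - x_{n-1})/(f(x_n) - f(x_{n-1}))

Iteration 1:
  f(0.450000) = -0.804266
  f(1.990000) = 0.817693
  x_2 = 1.990000 - 0.817693×(1.990000 - 0.450000)/(0.817693 - (-0.804266))
       = 1.213626
Iteration 2:
  f(1.990000) = 0.817693
  f(1.213626) = 0.137034
  x_3 = 1.213626 - 0.137034×(1.213626 - 1.990000)/(0.137034 - 0.817693)
       = 1.057322
Iteration 3:
  f(1.213626) = 0.137034
  f(1.057322) = -0.079026
  x_4 = 1.057322 - (-0.079026)×(1.057322 - 1.213626)/(-0.079026 - 0.137034)
       = 1.114492
Iteration 4:
  f(1.057322) = -0.079026
  f(1.114492) = 0.000465
  x_5 = 1.114492 - 0.000465×(1.114492 - 1.057322)/(0.000465 - (-0.079026))
       = 1.114158
Iteration 5:
  f(1.114492) = 0.000465
  f(1.114158) = 0.000001
  x_6 = 1.114158 - 0.000001×(1.114158 - 1.114492)/(0.000001 - 0.000465)
       = 1.114157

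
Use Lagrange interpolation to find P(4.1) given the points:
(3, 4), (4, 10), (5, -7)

Lagrange interpolation formula:
P(x) = Σ yᵢ × Lᵢ(x)
where Lᵢ(x) = Π_{j≠i} (x - xⱼ)/(xᵢ - xⱼ)

L_0(4.1) = (4.1 - 4)/(3 - 4) × (4.1 - 5)/(3 - 5) = -0.045000
L_1(4.1) = (4.1 - 3)/(4 - 3) × (4.1 - 5)/(4 - 5) = 0.990000
L_2(4.1) = (4.1 - 3)/(5 - 3) × (4.1 - 4)/(5 - 4) = 0.055000

P(4.1) = 4×L_0(4.1) + 10×L_1(4.1) + (-7)×L_2(4.1)
P(4.1) = 9.335000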